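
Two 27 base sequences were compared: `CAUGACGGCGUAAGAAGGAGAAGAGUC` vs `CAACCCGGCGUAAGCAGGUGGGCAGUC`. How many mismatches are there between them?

8

The sequences differ at sites 3, 4, 5, 15, 19, 21, 22, 23 (1-based) — 8 in total.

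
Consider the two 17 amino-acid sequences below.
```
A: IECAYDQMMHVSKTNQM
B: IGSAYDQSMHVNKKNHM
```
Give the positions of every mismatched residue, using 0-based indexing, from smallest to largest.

Scanning 0-based: 1: E/G; 2: C/S; 7: M/S; 11: S/N; 13: T/K; 15: Q/H.

1, 2, 7, 11, 13, 15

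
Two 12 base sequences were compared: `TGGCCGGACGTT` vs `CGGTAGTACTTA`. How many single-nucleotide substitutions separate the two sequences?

6

The sequences differ at positions 1, 4, 5, 7, 10, 12 (1-based) — 6 in total.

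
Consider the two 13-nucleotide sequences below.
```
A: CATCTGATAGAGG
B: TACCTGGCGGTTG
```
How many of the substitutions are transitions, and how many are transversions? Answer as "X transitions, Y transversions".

Transitions (purine↔purine or pyrimidine↔pyrimidine): 1 C→T, 3 T→C, 7 A→G, 8 T→C, 9 A→G.
Transversions (purine↔pyrimidine): 11 A→T, 12 G→T.

5 transitions, 2 transversions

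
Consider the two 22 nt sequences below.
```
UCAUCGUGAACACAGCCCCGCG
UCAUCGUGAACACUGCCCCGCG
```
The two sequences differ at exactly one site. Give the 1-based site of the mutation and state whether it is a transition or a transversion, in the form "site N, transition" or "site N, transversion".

site 14, transversion

The sequences differ only at site 14: A→U (purine→pyrimidine), a transversion.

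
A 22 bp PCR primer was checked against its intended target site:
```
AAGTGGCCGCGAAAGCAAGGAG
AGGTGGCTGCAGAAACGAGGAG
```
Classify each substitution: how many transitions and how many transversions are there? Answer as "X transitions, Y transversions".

6 transitions, 0 transversions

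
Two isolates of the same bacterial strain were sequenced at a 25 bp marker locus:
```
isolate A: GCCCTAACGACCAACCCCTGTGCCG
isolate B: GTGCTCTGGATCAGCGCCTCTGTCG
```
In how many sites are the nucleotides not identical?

10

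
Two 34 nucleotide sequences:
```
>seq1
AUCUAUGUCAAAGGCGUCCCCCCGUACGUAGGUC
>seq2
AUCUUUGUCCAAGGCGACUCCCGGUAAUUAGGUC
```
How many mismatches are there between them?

The sequences differ at bases 5, 10, 17, 19, 23, 27, 28 (1-based) — 7 in total.

7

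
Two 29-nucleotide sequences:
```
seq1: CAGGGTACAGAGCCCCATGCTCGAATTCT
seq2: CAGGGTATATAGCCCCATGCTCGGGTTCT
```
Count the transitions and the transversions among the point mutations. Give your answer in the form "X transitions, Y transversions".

3 transitions, 1 transversion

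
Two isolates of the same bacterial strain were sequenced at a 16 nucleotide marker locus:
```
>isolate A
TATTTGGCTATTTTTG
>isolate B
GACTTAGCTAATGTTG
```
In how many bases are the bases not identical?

The sequences differ at bases 1, 3, 6, 11, 13 (1-based) — 5 in total.

5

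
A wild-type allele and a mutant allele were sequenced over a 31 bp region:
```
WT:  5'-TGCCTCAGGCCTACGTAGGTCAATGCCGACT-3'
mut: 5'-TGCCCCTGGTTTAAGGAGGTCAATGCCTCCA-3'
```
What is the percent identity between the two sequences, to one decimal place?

Mismatches at positions 5, 7, 10, 11, 14, 16, 28, 29, 31 (1-based): 9 of 31.
Identical positions: 22/31 = 70.97% → 71.0%.

71.0%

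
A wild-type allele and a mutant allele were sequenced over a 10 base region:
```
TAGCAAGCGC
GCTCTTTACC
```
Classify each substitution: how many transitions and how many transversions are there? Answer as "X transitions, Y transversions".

0 transitions, 8 transversions

Transitions (purine↔purine or pyrimidine↔pyrimidine): none.
Transversions (purine↔pyrimidine): 1 T→G, 2 A→C, 3 G→T, 5 A→T, 6 A→T, 7 G→T, 8 C→A, 9 G→C.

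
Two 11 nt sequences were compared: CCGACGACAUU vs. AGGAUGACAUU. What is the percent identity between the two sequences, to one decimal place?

72.7%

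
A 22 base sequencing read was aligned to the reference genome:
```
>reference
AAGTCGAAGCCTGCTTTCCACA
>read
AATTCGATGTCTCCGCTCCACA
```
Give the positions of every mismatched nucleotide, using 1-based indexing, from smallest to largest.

Scanning 1-based: 3: G/T; 8: A/T; 10: C/T; 13: G/C; 15: T/G; 16: T/C.

3, 8, 10, 13, 15, 16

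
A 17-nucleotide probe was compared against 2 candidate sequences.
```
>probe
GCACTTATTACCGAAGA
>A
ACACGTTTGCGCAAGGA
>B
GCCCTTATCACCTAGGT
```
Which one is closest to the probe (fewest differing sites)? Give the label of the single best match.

A differs at 8 sites; B differs at 5 sites. The closest is B.

B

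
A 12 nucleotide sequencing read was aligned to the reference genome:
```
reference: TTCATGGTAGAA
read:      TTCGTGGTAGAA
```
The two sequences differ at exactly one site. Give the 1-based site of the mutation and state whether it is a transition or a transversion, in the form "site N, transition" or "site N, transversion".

site 4, transition

Site 4 changes A→G. A is a purine and G is a purine, so this is a transition.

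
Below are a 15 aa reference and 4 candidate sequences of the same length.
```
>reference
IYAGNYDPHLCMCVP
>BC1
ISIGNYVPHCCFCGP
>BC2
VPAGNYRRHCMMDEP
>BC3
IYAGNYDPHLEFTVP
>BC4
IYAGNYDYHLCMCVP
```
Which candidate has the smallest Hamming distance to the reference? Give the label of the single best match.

BC4

Hamming distances to reference — BC1: 6; BC2: 8; BC3: 3; BC4: 1.
Smallest is BC4 with 1 mismatch.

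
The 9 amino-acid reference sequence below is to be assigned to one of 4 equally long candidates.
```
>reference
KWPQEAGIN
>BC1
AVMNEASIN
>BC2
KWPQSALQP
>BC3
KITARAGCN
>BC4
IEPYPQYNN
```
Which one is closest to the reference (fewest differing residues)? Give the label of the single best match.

BC2

BC1 differs at 5 residues; BC2 differs at 4 residues; BC3 differs at 5 residues; BC4 differs at 7 residues. The closest is BC2.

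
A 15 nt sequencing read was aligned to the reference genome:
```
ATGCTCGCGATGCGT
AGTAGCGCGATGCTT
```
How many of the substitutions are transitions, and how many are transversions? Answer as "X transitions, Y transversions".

0 transitions, 5 transversions

Mismatches (1-based):
site 2: T→G (pyrimidine→purine, transversion)
site 3: G→T (purine→pyrimidine, transversion)
site 4: C→A (pyrimidine→purine, transversion)
site 5: T→G (pyrimidine→purine, transversion)
site 14: G→T (purine→pyrimidine, transversion)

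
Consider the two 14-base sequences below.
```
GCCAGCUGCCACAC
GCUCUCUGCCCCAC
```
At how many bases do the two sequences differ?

4

Comparing position by position, 4 bases differ: 3 (C/U), 4 (A/C), 5 (G/U), 11 (A/C).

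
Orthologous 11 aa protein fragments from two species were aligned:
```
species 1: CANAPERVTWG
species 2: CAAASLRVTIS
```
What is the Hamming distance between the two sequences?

5

Mismatches (1-based): position 3: N→A; position 5: P→S; position 6: E→L; position 10: W→I; position 11: G→S.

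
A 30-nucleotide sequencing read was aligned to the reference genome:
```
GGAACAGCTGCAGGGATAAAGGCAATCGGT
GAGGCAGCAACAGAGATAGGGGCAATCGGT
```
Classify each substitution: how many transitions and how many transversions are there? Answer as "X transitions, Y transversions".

7 transitions, 1 transversion

Transitions (purine↔purine or pyrimidine↔pyrimidine): 2 G→A, 3 A→G, 4 A→G, 10 G→A, 14 G→A, 19 A→G, 20 A→G.
Transversions (purine↔pyrimidine): 9 T→A.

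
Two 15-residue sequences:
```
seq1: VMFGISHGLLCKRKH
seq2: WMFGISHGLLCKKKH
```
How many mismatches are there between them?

2

The sequences differ at positions 1, 13 (1-based) — 2 in total.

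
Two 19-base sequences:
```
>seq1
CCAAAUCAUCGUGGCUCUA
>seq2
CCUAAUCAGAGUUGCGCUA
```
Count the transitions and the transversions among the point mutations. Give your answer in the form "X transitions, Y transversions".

0 transitions, 5 transversions

Transitions (purine↔purine or pyrimidine↔pyrimidine): none.
Transversions (purine↔pyrimidine): 3 A→U, 9 U→G, 10 C→A, 13 G→U, 16 U→G.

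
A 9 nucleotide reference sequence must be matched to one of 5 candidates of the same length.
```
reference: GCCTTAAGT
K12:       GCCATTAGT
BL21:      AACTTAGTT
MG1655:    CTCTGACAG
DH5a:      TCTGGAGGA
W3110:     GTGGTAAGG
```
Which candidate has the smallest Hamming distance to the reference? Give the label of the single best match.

K12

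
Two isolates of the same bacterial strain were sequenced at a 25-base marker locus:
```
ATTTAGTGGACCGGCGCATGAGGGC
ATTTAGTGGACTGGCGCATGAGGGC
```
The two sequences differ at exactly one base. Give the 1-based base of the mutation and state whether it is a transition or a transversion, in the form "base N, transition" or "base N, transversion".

The sequences differ only at base 12: C→T (pyrimidine→pyrimidine), a transition.

base 12, transition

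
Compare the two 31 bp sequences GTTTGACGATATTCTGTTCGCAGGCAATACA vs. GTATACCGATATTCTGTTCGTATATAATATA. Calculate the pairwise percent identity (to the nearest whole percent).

8 positions differ (3, 5, 6, 21, 23, 24, 25, 30), so 23 of 31 match: 23/31 = 74.19%.

74%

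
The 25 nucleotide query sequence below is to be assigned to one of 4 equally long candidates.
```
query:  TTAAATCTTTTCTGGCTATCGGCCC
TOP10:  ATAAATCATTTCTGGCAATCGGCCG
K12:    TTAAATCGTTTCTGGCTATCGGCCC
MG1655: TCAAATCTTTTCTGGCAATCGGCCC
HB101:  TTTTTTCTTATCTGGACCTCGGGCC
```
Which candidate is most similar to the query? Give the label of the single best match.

K12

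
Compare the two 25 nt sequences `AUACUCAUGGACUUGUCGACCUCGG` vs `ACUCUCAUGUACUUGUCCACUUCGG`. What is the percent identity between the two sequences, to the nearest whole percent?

5 positions differ (2, 3, 10, 18, 21), so 20 of 25 match: 20/25 = 80%.

80%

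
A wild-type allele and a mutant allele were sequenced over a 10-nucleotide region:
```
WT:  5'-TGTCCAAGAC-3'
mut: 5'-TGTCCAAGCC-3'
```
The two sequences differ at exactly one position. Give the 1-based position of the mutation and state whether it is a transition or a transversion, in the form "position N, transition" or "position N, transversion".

position 9, transversion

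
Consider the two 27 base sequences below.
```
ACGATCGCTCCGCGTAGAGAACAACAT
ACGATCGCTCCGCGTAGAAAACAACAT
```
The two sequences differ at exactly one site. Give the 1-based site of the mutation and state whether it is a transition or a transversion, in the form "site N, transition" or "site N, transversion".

site 19, transition

Site 19 changes G→A. G is a purine and A is a purine, so this is a transition.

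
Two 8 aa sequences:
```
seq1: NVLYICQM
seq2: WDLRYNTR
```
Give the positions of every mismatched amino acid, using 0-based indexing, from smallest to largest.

0, 1, 3, 4, 5, 6, 7

Differences at position 0 (N→W), position 1 (V→D), position 3 (Y→R), position 4 (I→Y), position 5 (C→N), position 6 (Q→T), position 7 (M→R).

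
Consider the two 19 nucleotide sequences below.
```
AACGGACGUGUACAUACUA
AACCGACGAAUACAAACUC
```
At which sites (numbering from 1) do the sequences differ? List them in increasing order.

4, 9, 10, 15, 19

Differences at site 4 (G→C), site 9 (U→A), site 10 (G→A), site 15 (U→A), site 19 (A→C).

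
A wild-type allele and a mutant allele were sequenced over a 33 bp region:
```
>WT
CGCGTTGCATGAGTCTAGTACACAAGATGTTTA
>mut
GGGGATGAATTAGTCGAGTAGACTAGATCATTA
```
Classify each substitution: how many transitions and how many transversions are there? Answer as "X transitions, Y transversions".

Transitions (purine↔purine or pyrimidine↔pyrimidine): none.
Transversions (purine↔pyrimidine): 1 C→G, 3 C→G, 5 T→A, 8 C→A, 11 G→T, 16 T→G, 21 C→G, 24 A→T, 29 G→C, 30 T→A.

0 transitions, 10 transversions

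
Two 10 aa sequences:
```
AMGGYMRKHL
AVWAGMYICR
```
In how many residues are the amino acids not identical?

Comparing position by position, 8 residues differ: 2 (M/V), 3 (G/W), 4 (G/A), 5 (Y/G), 7 (R/Y), 8 (K/I), 9 (H/C), 10 (L/R).

8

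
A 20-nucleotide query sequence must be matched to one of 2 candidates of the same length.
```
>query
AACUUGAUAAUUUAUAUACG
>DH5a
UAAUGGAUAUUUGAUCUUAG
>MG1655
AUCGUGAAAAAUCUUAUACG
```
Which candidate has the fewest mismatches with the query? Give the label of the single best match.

Hamming distances to query — DH5a: 8; MG1655: 6.
Smallest is MG1655 with 6 mismatches.

MG1655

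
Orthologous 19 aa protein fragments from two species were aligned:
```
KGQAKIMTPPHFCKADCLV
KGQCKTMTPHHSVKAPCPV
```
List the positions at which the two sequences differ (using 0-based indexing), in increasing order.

Differences at position 3 (A→C), position 5 (I→T), position 9 (P→H), position 11 (F→S), position 12 (C→V), position 15 (D→P), position 17 (L→P).

3, 5, 9, 11, 12, 15, 17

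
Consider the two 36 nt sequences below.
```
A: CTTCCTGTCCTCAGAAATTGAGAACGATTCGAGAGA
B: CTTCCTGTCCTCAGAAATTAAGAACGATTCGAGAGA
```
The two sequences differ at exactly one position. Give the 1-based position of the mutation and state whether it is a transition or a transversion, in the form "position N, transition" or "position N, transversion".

The sequences differ only at position 20: G→A (purine→purine), a transition.

position 20, transition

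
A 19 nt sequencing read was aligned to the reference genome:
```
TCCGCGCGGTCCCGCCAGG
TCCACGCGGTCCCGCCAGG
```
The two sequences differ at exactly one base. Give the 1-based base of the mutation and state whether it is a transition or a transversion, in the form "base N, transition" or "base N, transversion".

base 4, transition

Base 4 changes G→A. G is a purine and A is a purine, so this is a transition.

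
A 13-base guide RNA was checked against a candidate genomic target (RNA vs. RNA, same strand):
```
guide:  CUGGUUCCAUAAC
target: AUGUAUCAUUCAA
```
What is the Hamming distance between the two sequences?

7

Comparing position by position, 7 positions differ: 1 (C/A), 4 (G/U), 5 (U/A), 8 (C/A), 9 (A/U), 11 (A/C), 13 (C/A).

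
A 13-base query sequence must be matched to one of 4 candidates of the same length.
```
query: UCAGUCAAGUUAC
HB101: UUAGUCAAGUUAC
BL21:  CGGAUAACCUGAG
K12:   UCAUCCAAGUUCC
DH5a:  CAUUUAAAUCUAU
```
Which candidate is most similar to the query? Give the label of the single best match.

HB101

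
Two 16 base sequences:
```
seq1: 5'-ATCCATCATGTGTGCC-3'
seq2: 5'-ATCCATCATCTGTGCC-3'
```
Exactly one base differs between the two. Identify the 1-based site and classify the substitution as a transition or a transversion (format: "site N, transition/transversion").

site 10, transversion

Site 10 changes G→C. G is a purine and C is a pyrimidine, so this is a transversion.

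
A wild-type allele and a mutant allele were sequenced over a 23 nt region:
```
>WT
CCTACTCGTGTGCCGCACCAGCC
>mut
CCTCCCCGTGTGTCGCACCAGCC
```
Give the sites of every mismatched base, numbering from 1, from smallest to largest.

4, 6, 13

Scanning 1-based: 4: A/C; 6: T/C; 13: C/T.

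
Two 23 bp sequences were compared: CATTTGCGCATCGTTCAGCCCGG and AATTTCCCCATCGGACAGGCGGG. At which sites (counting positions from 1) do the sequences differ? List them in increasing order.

Scanning 1-based: 1: C/A; 6: G/C; 8: G/C; 14: T/G; 15: T/A; 19: C/G; 21: C/G.

1, 6, 8, 14, 15, 19, 21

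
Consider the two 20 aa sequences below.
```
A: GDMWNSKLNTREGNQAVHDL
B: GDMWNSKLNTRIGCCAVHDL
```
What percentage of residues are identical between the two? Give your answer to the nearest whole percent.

85%

Mismatches at positions 12, 14, 15 (1-based): 3 of 20.
Identical positions: 17/20 = 85% → 85%.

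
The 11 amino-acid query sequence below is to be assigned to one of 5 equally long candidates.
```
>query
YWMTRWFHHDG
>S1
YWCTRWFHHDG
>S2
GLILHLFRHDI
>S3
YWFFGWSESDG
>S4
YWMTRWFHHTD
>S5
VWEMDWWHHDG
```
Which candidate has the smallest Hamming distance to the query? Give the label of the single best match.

Hamming distances to query — S1: 1; S2: 8; S3: 6; S4: 2; S5: 5.
Smallest is S1 with 1 mismatch.

S1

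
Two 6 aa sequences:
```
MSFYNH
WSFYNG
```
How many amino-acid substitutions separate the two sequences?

2

Comparing position by position, 2 positions differ: 1 (M/W), 6 (H/G).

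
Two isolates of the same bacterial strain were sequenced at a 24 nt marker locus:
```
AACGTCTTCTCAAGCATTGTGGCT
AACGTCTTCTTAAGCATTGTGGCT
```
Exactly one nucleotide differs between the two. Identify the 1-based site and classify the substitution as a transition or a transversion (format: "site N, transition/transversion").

site 11, transition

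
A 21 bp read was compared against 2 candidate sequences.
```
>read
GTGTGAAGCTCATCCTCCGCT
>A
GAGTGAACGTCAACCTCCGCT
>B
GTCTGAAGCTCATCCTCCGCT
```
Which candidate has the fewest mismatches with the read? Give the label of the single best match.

Hamming distances to read — A: 4; B: 1.
Smallest is B with 1 mismatch.

B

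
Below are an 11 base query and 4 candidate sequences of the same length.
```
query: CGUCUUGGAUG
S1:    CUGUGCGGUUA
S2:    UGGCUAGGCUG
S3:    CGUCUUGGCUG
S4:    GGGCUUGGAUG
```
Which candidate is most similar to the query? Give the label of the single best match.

S3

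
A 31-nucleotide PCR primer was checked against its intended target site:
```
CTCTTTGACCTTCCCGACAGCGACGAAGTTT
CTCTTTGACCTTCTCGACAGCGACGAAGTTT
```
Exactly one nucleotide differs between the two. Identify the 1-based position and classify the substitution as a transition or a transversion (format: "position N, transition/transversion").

Position 14 changes C→T. C is a pyrimidine and T is a pyrimidine, so this is a transition.

position 14, transition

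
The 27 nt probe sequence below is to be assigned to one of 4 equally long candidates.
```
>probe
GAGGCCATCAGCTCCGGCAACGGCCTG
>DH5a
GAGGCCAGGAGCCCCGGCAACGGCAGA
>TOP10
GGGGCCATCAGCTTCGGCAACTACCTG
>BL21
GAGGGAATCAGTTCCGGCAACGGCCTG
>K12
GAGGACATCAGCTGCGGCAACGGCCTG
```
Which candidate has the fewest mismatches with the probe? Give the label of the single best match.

K12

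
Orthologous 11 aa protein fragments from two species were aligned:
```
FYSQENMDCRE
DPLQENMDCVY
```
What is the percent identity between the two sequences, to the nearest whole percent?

Mismatches at positions 1, 2, 3, 10, 11 (1-based): 5 of 11.
Identical positions: 6/11 = 54.55% → 55%.

55%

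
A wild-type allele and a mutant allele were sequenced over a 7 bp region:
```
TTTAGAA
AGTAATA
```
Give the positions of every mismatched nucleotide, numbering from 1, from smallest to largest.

1, 2, 5, 6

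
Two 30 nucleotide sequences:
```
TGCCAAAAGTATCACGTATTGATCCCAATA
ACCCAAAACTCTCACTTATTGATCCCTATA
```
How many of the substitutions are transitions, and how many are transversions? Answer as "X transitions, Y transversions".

Transitions (purine↔purine or pyrimidine↔pyrimidine): none.
Transversions (purine↔pyrimidine): 1 T→A, 2 G→C, 9 G→C, 11 A→C, 16 G→T, 27 A→T.

0 transitions, 6 transversions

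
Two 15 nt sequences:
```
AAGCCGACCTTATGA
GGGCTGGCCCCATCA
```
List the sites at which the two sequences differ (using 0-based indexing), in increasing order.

0, 1, 4, 6, 9, 10, 13

Scanning 0-based: 0: A/G; 1: A/G; 4: C/T; 6: A/G; 9: T/C; 10: T/C; 13: G/C.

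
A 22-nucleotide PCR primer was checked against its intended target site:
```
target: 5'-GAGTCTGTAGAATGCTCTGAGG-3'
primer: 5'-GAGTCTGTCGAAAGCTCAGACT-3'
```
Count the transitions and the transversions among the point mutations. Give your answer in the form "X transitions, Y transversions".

Transitions (purine↔purine or pyrimidine↔pyrimidine): none.
Transversions (purine↔pyrimidine): 9 A→C, 13 T→A, 18 T→A, 21 G→C, 22 G→T.

0 transitions, 5 transversions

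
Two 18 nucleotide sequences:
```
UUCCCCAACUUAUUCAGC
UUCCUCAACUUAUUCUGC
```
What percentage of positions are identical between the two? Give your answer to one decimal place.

Mismatches at positions 5, 16 (1-based): 2 of 18.
Identical positions: 16/18 = 88.89% → 88.9%.

88.9%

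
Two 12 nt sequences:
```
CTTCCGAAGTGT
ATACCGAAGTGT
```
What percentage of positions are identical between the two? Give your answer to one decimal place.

83.3%

Mismatches at positions 1, 3 (1-based): 2 of 12.
Identical positions: 10/12 = 83.33% → 83.3%.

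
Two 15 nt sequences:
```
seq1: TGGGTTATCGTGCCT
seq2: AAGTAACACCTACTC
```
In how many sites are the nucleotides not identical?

11

Comparing position by position, 11 sites differ: 1 (T/A), 2 (G/A), 4 (G/T), 5 (T/A), 6 (T/A), 7 (A/C), 8 (T/A), 10 (G/C), 12 (G/A), 14 (C/T), 15 (T/C).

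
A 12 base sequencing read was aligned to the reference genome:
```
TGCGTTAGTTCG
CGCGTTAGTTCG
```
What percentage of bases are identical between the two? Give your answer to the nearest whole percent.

92%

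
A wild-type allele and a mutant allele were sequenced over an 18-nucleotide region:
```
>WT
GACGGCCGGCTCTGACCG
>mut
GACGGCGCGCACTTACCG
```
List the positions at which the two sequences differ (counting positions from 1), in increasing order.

Differences at position 7 (C→G), position 8 (G→C), position 11 (T→A), position 14 (G→T).

7, 8, 11, 14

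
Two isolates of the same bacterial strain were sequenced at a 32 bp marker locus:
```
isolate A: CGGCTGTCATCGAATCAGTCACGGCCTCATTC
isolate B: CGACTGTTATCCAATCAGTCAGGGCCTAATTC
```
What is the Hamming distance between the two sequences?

Mismatches (1-based): base 3: G→A; base 8: C→T; base 12: G→C; base 22: C→G; base 28: C→A.

5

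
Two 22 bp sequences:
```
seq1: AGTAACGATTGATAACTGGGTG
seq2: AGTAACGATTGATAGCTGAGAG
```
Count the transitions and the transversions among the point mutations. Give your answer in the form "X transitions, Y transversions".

Transitions (purine↔purine or pyrimidine↔pyrimidine): 15 A→G, 19 G→A.
Transversions (purine↔pyrimidine): 21 T→A.

2 transitions, 1 transversion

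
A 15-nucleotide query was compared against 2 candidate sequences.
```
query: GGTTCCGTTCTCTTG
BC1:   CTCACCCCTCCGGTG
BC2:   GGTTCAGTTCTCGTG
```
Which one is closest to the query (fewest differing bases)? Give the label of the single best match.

Hamming distances to query — BC1: 9; BC2: 2.
Smallest is BC2 with 2 mismatches.

BC2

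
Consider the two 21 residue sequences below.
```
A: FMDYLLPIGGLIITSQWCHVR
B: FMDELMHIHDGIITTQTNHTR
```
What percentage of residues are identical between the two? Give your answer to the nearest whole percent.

52%

Mismatches at positions 4, 6, 7, 9, 10, 11, 15, 17, 18, 20 (1-based): 10 of 21.
Identical positions: 11/21 = 52.38% → 52%.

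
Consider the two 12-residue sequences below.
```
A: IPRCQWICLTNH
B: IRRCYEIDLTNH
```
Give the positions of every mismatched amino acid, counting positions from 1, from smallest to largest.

2, 5, 6, 8

Scanning 1-based: 2: P/R; 5: Q/Y; 6: W/E; 8: C/D.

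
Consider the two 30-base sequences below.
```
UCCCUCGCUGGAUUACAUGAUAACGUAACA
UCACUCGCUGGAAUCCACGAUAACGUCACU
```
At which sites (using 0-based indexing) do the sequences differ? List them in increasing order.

2, 12, 14, 17, 26, 29

Differences at site 2 (C→A), site 12 (U→A), site 14 (A→C), site 17 (U→C), site 26 (A→C), site 29 (A→U).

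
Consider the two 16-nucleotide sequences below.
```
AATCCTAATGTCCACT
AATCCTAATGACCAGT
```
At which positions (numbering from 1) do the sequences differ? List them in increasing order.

Scanning 1-based: 11: T/A; 15: C/G.

11, 15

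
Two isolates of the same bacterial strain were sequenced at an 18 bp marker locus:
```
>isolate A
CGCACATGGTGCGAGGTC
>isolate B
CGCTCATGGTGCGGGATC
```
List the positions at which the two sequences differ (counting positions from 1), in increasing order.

Scanning 1-based: 4: A/T; 14: A/G; 16: G/A.

4, 14, 16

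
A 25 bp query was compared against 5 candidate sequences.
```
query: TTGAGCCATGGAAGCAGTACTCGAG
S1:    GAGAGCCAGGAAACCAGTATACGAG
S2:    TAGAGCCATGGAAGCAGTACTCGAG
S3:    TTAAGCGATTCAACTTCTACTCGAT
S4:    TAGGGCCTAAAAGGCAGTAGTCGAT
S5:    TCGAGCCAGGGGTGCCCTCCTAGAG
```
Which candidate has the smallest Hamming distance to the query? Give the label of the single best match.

Hamming distances to query — S1: 7; S2: 1; S3: 9; S4: 9; S5: 8.
Smallest is S2 with 1 mismatch.

S2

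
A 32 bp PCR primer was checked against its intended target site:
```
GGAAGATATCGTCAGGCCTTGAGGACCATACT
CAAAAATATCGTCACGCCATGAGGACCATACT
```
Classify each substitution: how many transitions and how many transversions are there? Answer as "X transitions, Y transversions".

2 transitions, 3 transversions

Transitions (purine↔purine or pyrimidine↔pyrimidine): 2 G→A, 5 G→A.
Transversions (purine↔pyrimidine): 1 G→C, 15 G→C, 19 T→A.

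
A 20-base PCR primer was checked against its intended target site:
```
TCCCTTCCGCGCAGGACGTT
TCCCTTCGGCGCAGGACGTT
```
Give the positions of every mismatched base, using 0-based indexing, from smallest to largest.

Scanning 0-based: 7: C/G.

7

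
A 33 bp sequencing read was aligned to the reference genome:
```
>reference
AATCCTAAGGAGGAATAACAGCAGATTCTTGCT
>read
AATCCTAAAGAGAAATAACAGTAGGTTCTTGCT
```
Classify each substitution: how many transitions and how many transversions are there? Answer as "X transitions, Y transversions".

4 transitions, 0 transversions

Mismatches (1-based):
base 9: G→A (purine→purine, transition)
base 13: G→A (purine→purine, transition)
base 22: C→T (pyrimidine→pyrimidine, transition)
base 25: A→G (purine→purine, transition)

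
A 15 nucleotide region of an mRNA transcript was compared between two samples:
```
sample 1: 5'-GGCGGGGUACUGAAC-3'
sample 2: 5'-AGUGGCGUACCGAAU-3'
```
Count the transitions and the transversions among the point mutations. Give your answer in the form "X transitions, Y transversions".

Transitions (purine↔purine or pyrimidine↔pyrimidine): 1 G→A, 3 C→U, 11 U→C, 15 C→U.
Transversions (purine↔pyrimidine): 6 G→C.

4 transitions, 1 transversion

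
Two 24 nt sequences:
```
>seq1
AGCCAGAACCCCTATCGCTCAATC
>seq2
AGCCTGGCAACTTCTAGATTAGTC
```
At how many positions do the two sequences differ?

11

Comparing position by position, 11 positions differ: 5 (A/T), 7 (A/G), 8 (A/C), 9 (C/A), 10 (C/A), 12 (C/T), 14 (A/C), 16 (C/A), 18 (C/A), 20 (C/T), 22 (A/G).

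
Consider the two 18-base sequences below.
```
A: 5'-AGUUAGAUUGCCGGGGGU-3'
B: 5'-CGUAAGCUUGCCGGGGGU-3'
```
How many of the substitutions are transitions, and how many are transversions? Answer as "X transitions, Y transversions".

Transitions (purine↔purine or pyrimidine↔pyrimidine): none.
Transversions (purine↔pyrimidine): 1 A→C, 4 U→A, 7 A→C.

0 transitions, 3 transversions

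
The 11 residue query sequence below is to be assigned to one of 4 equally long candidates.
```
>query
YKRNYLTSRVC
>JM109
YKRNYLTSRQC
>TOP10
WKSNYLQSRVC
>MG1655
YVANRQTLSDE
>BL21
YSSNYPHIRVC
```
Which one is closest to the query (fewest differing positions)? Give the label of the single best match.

JM109

JM109 differs at 1 position; TOP10 differs at 3 positions; MG1655 differs at 8 positions; BL21 differs at 5 positions. The closest is JM109.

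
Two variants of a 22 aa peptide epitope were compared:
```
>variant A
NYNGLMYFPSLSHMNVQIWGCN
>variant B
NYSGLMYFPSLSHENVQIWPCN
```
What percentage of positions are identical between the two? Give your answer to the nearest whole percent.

86%

Mismatches at positions 3, 14, 20 (1-based): 3 of 22.
Identical positions: 19/22 = 86.36% → 86%.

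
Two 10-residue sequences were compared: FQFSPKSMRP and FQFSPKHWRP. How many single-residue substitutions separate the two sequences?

2

Comparing position by position, 2 residues differ: 7 (S/H), 8 (M/W).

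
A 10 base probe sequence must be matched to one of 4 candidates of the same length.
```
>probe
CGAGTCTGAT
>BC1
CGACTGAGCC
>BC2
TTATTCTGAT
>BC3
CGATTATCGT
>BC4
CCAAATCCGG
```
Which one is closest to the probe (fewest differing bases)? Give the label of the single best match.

BC1 differs at 5 bases; BC2 differs at 3 bases; BC3 differs at 4 bases; BC4 differs at 8 bases. The closest is BC2.

BC2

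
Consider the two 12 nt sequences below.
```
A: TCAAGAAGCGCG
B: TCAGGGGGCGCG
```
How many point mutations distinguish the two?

3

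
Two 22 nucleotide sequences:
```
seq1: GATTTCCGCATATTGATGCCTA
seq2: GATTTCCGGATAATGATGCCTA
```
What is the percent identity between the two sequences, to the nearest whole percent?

91%

2 positions differ (9, 13), so 20 of 22 match: 20/22 = 90.91%.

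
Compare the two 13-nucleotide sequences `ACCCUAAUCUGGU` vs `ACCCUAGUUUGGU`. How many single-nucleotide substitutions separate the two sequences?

Comparing position by position, 2 sites differ: 7 (A/G), 9 (C/U).

2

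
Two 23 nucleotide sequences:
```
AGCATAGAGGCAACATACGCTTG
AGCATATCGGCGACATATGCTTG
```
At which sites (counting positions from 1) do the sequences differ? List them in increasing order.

Scanning 1-based: 7: G/T; 8: A/C; 12: A/G; 18: C/T.

7, 8, 12, 18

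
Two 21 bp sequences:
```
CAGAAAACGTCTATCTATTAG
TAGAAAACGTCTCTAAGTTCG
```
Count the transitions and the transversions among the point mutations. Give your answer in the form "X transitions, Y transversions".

Mismatches (1-based):
site 1: C→T (pyrimidine→pyrimidine, transition)
site 13: A→C (purine→pyrimidine, transversion)
site 15: C→A (pyrimidine→purine, transversion)
site 16: T→A (pyrimidine→purine, transversion)
site 17: A→G (purine→purine, transition)
site 20: A→C (purine→pyrimidine, transversion)

2 transitions, 4 transversions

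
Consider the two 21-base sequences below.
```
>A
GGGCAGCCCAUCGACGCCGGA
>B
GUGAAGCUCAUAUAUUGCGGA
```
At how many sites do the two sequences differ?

Comparing position by position, 8 sites differ: 2 (G/U), 4 (C/A), 8 (C/U), 12 (C/A), 13 (G/U), 15 (C/U), 16 (G/U), 17 (C/G).

8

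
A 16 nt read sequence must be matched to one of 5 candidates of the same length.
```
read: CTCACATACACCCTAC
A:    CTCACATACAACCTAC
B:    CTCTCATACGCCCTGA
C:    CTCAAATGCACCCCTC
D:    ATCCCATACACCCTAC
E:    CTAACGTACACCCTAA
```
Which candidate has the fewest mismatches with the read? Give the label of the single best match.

A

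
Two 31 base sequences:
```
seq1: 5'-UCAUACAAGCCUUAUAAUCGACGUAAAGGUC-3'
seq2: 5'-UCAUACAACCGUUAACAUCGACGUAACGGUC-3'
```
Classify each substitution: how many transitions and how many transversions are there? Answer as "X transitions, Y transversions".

Transitions (purine↔purine or pyrimidine↔pyrimidine): none.
Transversions (purine↔pyrimidine): 9 G→C, 11 C→G, 15 U→A, 16 A→C, 27 A→C.

0 transitions, 5 transversions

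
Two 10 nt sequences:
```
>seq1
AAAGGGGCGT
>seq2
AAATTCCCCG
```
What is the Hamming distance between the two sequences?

6

The sequences differ at sites 4, 5, 6, 7, 9, 10 (1-based) — 6 in total.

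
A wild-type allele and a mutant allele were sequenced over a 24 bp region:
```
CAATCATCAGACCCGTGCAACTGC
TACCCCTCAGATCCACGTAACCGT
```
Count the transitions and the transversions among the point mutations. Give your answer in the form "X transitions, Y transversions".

Transitions (purine↔purine or pyrimidine↔pyrimidine): 1 C→T, 4 T→C, 12 C→T, 15 G→A, 16 T→C, 18 C→T, 22 T→C, 24 C→T.
Transversions (purine↔pyrimidine): 3 A→C, 6 A→C.

8 transitions, 2 transversions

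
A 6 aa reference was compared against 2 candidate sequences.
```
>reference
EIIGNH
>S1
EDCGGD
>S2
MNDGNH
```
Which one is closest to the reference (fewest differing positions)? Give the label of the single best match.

Hamming distances to reference — S1: 4; S2: 3.
Smallest is S2 with 3 mismatches.

S2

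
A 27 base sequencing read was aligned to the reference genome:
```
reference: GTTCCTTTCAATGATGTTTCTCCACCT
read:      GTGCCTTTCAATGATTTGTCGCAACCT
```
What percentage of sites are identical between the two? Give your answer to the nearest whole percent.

Mismatches at positions 3, 16, 18, 21, 23 (1-based): 5 of 27.
Identical positions: 22/27 = 81.48% → 81%.

81%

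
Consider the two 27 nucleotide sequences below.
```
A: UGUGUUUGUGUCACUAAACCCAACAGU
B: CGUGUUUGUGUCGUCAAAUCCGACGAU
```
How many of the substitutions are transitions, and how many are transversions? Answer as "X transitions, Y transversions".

8 transitions, 0 transversions

Transitions (purine↔purine or pyrimidine↔pyrimidine): 1 U→C, 13 A→G, 14 C→U, 15 U→C, 19 C→U, 22 A→G, 25 A→G, 26 G→A.
Transversions (purine↔pyrimidine): none.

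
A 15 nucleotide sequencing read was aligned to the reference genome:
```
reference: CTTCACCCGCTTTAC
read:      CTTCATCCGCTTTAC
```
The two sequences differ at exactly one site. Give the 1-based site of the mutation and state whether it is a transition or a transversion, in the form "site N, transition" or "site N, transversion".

Site 6 changes C→T. C is a pyrimidine and T is a pyrimidine, so this is a transition.

site 6, transition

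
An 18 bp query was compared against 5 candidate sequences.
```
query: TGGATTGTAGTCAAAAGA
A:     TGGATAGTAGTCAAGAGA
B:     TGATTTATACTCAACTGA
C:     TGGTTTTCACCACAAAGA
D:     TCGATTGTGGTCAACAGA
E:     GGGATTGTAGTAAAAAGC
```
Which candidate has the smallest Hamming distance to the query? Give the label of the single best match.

Hamming distances to query — A: 2; B: 6; C: 7; D: 3; E: 3.
Smallest is A with 2 mismatches.

A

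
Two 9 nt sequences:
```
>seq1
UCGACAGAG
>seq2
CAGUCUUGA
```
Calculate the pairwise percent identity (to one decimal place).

22.2%

Mismatches at positions 1, 2, 4, 6, 7, 8, 9 (1-based): 7 of 9.
Identical positions: 2/9 = 22.22% → 22.2%.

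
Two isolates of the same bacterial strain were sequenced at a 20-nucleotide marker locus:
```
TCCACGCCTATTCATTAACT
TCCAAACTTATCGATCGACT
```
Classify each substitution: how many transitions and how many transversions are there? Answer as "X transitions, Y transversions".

5 transitions, 2 transversions

Transitions (purine↔purine or pyrimidine↔pyrimidine): 6 G→A, 8 C→T, 12 T→C, 16 T→C, 17 A→G.
Transversions (purine↔pyrimidine): 5 C→A, 13 C→G.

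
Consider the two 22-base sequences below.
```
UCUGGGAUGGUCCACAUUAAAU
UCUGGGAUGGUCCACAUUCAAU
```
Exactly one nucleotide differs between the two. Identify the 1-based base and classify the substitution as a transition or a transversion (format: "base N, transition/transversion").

The sequences differ only at base 19: A→C (purine→pyrimidine), a transversion.

base 19, transversion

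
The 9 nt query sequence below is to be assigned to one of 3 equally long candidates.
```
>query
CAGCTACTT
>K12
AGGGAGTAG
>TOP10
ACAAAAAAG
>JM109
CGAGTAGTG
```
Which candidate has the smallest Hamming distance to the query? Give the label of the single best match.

JM109

Hamming distances to query — K12: 8; TOP10: 8; JM109: 5.
Smallest is JM109 with 5 mismatches.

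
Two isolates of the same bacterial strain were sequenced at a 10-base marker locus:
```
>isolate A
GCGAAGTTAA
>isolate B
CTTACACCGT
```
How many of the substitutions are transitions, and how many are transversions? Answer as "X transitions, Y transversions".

5 transitions, 4 transversions

Mismatches (1-based):
position 1: G→C (purine→pyrimidine, transversion)
position 2: C→T (pyrimidine→pyrimidine, transition)
position 3: G→T (purine→pyrimidine, transversion)
position 5: A→C (purine→pyrimidine, transversion)
position 6: G→A (purine→purine, transition)
position 7: T→C (pyrimidine→pyrimidine, transition)
position 8: T→C (pyrimidine→pyrimidine, transition)
position 9: A→G (purine→purine, transition)
position 10: A→T (purine→pyrimidine, transversion)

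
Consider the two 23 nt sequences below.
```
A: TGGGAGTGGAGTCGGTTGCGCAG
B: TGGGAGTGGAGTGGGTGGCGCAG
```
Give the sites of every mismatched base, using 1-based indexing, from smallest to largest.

13, 17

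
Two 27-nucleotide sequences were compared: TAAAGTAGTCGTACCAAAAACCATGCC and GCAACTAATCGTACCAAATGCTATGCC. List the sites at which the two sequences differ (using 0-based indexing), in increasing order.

Differences at site 0 (T→G), site 1 (A→C), site 4 (G→C), site 7 (G→A), site 18 (A→T), site 19 (A→G), site 21 (C→T).

0, 1, 4, 7, 18, 19, 21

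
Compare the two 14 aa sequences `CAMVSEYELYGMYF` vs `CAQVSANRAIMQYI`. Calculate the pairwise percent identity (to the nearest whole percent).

9 positions differ (3, 6, 7, 8, 9, 10, 11, 12, 14), so 5 of 14 match: 5/14 = 35.71%.

36%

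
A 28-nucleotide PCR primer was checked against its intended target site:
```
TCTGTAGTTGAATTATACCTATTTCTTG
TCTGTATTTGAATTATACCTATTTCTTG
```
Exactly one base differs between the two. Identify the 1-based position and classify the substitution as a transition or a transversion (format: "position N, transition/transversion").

Position 7 changes G→T. G is a purine and T is a pyrimidine, so this is a transversion.

position 7, transversion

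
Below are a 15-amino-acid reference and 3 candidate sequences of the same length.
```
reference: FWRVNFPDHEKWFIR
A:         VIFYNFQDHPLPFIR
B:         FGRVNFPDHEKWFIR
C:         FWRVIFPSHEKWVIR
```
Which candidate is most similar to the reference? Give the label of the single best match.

A differs at 8 positions; B differs at 1 position; C differs at 3 positions. The closest is B.

B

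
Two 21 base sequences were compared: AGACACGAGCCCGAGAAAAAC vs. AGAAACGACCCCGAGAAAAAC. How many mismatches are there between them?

Comparing position by position, 2 positions differ: 4 (C/A), 9 (G/C).

2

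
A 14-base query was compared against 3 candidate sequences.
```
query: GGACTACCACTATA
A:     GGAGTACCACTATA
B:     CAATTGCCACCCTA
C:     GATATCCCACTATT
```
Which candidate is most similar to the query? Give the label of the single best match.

A

A differs at 1 site; B differs at 6 sites; C differs at 5 sites. The closest is A.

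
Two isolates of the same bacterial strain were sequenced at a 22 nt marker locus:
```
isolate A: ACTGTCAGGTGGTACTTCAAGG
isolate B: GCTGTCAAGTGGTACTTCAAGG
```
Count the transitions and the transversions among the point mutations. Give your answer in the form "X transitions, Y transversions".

Mismatches (1-based):
position 1: A→G (purine→purine, transition)
position 8: G→A (purine→purine, transition)

2 transitions, 0 transversions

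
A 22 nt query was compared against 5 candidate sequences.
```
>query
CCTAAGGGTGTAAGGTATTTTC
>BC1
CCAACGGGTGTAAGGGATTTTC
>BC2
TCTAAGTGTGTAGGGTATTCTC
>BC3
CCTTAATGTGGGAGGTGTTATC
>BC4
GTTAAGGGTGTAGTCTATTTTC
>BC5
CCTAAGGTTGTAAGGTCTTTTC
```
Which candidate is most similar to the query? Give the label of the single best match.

Hamming distances to query — BC1: 3; BC2: 4; BC3: 7; BC4: 5; BC5: 2.
Smallest is BC5 with 2 mismatches.

BC5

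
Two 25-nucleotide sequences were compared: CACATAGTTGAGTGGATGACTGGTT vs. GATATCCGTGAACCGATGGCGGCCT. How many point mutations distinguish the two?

Comparing position by position, 12 positions differ: 1 (C/G), 3 (C/T), 6 (A/C), 7 (G/C), 8 (T/G), 12 (G/A), 13 (T/C), 14 (G/C), 19 (A/G), 21 (T/G), 23 (G/C), 24 (T/C).

12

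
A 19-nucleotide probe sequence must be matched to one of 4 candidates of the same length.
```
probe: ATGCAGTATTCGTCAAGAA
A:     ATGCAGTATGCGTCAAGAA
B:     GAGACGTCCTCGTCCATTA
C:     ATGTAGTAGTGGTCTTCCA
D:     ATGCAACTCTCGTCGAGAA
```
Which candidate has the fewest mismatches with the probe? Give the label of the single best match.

Hamming distances to probe — A: 1; B: 9; C: 7; D: 5.
Smallest is A with 1 mismatch.

A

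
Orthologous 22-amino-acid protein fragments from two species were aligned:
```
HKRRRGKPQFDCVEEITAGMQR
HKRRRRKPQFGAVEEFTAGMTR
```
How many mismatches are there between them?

5

Comparing position by position, 5 positions differ: 6 (G/R), 11 (D/G), 12 (C/A), 16 (I/F), 21 (Q/T).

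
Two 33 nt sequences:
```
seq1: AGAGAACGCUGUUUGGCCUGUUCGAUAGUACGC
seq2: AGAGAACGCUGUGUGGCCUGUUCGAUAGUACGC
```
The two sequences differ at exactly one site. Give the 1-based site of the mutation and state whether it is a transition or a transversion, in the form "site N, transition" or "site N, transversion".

Site 13 changes U→G. U is a pyrimidine and G is a purine, so this is a transversion.

site 13, transversion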